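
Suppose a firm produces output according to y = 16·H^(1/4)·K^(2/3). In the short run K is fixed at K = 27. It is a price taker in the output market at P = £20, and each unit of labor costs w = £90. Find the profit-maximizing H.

With K = 27, MP_H = (1/4)·16·H^(-3/4)·27^(2/3) = 36·H^(-3/4).
Profit maximization for a price taker requires P·MP_H = w: 20·36·H^(-3/4) = 90.
So H^(-3/4) = 0.125, which gives H = 16.

H* = 16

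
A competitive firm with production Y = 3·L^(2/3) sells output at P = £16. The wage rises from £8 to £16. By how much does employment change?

ΔL = -56

From P·MP_L = w with MP_L = 2·L^(-1/3), the labor demand is L(w) = (32/w)^(3).
At w = 8: L = 64. At w = 16: L = 8.
ΔL = 8 − 64 = -56.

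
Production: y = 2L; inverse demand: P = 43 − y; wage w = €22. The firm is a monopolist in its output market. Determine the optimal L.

Marginal revenue from the inverse demand is MR = 43 − 2y.
The marginal product is MP_L = 2.
A monopolist hires until marginal revenue product equals the wage: MR·MP_L = w.
(43 − 4L)·2 = 22, so L = 8.

L* = 8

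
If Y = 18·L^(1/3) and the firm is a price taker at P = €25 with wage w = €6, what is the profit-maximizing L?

L* = 125

MP_L = (1/3)·18·L^(-2/3) = 6·L^(-2/3).
Profit maximization for a price taker requires P·MP_L = w: 25·6·L^(-2/3) = 6.
So L^(-2/3) = 0.04, which gives L = 125.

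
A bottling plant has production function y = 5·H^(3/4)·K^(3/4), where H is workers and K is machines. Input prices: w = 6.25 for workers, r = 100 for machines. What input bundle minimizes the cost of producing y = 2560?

H* = 256, K* = 16

Cost minimization requires the marginal rate of technical substitution to equal the input-price ratio: MP_H/MP_K = w/r.
Here MP_H/MP_K = (3/4)·(K/H)/(3/4) = (K/H). Setting this equal to 6.25/100 = 0.0625 gives K = 0.0625H.
Substituting into y = 2560: 5·H^(3/4)·(0.0625H)^(3/4) = 2560.
Solving, H = 256 and K = 16.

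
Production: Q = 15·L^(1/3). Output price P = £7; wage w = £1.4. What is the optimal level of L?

MP_L = (1/3)·15·L^(-2/3) = 5·L^(-2/3).
Profit maximization for a price taker requires P·MP_L = w: 7·5·L^(-2/3) = 1.4.
So L^(-2/3) = 0.04, which gives L = 125.

L* = 125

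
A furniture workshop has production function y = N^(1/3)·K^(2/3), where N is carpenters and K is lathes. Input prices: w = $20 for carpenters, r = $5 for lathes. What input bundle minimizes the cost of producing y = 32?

N* = 8, K* = 64

Cost minimization requires the marginal rate of technical substitution to equal the input-price ratio: MP_N/MP_K = w/r.
Here MP_N/MP_K = (1/3)·(K/N)/(2/3) = 0.5·(K/N). Setting this equal to 20/5 = 4 gives K = 8N.
Substituting into y = 32: N^(1/3)·(8N)^(2/3) = 32.
Solving, N = 8 and K = 64.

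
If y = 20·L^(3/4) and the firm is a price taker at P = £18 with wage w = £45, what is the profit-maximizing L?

MP_L = (3/4)·20·L^(-1/4) = 15·L^(-1/4).
Profit maximization for a price taker requires P·MP_L = w: 18·15·L^(-1/4) = 45.
So L^(-1/4) = 1/6, which gives L = 1296.

L* = 1296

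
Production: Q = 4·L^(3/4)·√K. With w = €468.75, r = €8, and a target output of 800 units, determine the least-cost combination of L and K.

L* = 16, K* = 625

Cost minimization requires the marginal rate of technical substitution to equal the input-price ratio: MP_L/MP_K = w/r.
Here MP_L/MP_K = (3/4)·(K/L)/(1/2) = 1.5·(K/L). Setting this equal to 468.75/8 = 58.59375 gives K = 39.0625L.
Substituting into Q = 800: 4·L^(3/4)·(39.0625L)^(1/2) = 800.
Solving, L = 16 and K = 625.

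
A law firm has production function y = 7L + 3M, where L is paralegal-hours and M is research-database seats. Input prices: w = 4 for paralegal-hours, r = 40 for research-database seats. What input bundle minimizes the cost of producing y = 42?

L* = 6, M* = 0

The inputs are perfect substitutes, so the firm uses whichever has the lower cost per unit of output.
Cost per unit of output via L is w/7 = 4/7; via M it is r/3 = 40/3. L is cheaper.
Producing y = 42 with L alone: L = 6, M = 0.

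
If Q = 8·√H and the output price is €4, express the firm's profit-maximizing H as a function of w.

MP_H = (1/2)·8·H^(-1/2) = 4·H^(-1/2).
Setting P·MP_H = w: 16·H^(-1/2) = w.
Solving for H: H^(-1/2) = w/16, so H = (16/w)^(2).

H(w) = 256/w²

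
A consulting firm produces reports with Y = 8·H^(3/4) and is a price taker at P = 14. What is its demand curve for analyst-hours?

H(w) = (84/w)^(4)

MP_H = (3/4)·8·H^(-1/4) = 6·H^(-1/4).
Setting P·MP_H = w: 84·H^(-1/4) = w.
Solving for H: H^(-1/4) = w/84, so H = (84/w)^(4).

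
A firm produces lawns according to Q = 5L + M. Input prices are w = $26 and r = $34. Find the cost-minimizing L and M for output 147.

L* = 29.4, M* = 0

The inputs are perfect substitutes, so the firm uses whichever has the lower cost per unit of output.
Cost per unit of output via L is 5.2; via M it is 34. L is cheaper.
Producing Q = 147 with L alone: L = 29.4, M = 0.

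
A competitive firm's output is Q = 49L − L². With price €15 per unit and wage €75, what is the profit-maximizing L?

The marginal product of L is MP_L = 49 − 2L.
A price-taking firm hires until the value of the marginal product equals the wage: P·MP_L = w, so 15·(49 − 2L) = 75.
Then 49 − 2L = 5, giving L = 22.

L* = 22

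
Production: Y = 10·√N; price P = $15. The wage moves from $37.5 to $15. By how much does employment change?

ΔN = 21

From P·MP_N = w with MP_N = 5·N^(-1/2), the labor demand is N(w) = (75/w)^(2).
At w = 37.5: N = 4. At w = 15: N = 25.
ΔN = 25 − 4 = 21.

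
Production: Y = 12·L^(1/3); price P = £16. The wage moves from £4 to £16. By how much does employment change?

ΔL = -56

From P·MP_L = w with MP_L = 4·L^(-2/3), the labor demand is L(w) = (64/w)^(3/2).
At w = 4: L = 64. At w = 16: L = 8.
ΔL = 8 − 64 = -56.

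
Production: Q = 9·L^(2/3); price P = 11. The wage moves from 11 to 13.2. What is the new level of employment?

From P·MP_L = w with MP_L = 6·L^(-1/3), the labor demand is L(w) = (66/w)^(3).
At w = 11: L = 216. At w = 13.2: L = 125.

L* = 125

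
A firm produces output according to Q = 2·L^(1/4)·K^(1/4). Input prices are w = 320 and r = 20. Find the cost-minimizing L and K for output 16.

L* = 16, K* = 256

Cost minimization requires the marginal rate of technical substitution to equal the input-price ratio: MP_L/MP_K = w/r.
Here MP_L/MP_K = (1/4)·(K/L)/(1/4) = (K/L). Setting this equal to 320/20 = 16 gives K = 16L.
Substituting into Q = 16: 2·L^(1/4)·(16L)^(1/4) = 16.
Solving, L = 16 and K = 256.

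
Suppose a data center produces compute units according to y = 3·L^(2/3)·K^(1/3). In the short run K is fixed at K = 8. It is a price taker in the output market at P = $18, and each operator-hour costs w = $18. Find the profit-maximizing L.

With K = 8, MP_L = (2/3)·3·L^(-1/3)·8^(1/3) = 4·L^(-1/3).
Profit maximization for a price taker requires P·MP_L = w: 18·4·L^(-1/3) = 18.
So L^(-1/3) = 0.25, which gives L = 64.

L* = 64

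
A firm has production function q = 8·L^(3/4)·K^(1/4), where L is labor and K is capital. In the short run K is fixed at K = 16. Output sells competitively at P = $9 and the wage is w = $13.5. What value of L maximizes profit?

L* = 4096

With K = 16, MP_L = (3/4)·8·L^(-1/4)·16^(1/4) = 12·L^(-1/4).
Profit maximization for a price taker requires P·MP_L = w: 9·12·L^(-1/4) = 13.5.
So L^(-1/4) = 0.125, which gives L = 4096.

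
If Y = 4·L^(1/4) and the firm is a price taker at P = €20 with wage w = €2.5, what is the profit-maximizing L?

L* = 16

MP_L = (1/4)·4·L^(-3/4) = L^(-3/4).
Profit maximization for a price taker requires P·MP_L = w: 20·L^(-3/4) = 2.5.
So L^(-3/4) = 0.125, which gives L = 16.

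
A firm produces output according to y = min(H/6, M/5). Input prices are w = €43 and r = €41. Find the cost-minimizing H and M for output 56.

With a fixed-proportions technology, the cost-minimizing bundle uses no slack in either input: H/6 = M/5 = y.
So H = 6·56 = 336 and M = 5·56 = 280.

H* = 336, M* = 280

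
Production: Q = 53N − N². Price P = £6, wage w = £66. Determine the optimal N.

The marginal product of N is MP_N = 53 − 2N.
A price-taking firm hires until the value of the marginal product equals the wage: P·MP_N = w, so 6·(53 − 2N) = 66.
Then 53 − 2N = 11, giving N = 21.

N* = 21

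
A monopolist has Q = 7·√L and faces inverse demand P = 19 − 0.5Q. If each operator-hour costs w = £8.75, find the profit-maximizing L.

Marginal revenue from the inverse demand is MR = 19 − Q.
The marginal product is MP_L = 3.5·L^(-1/2).
A monopolist hires until marginal revenue product equals the wage: MR·MP_L = w.
At L, Q = 7·√L. Substituting and solving: (19 − 7·√L)·3.5·L^(-1/2) = 8.75 gives L = 4.

L* = 4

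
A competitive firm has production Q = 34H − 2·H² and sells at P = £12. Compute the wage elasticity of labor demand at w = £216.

From P·MP_H = w with MP_H = 34 − 4H, labor demand is H(w) = (34 − w/12)/4.
dH/dw = −1/(48) = -1/48.
At w = 216, H = 4, so ε = (dH/dw)·(w/H) = (-1/48)·(216/4) = -1.125.

ε = -1.125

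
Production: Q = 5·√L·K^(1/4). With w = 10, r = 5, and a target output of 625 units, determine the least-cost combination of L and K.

L* = 625, K* = 625

Cost minimization requires the marginal rate of technical substitution to equal the input-price ratio: MP_L/MP_K = w/r.
Here MP_L/MP_K = (1/2)·(K/L)/(1/4) = 2·(K/L). Setting this equal to 10/5 = 2 gives K = L.
Substituting into Q = 625: 5·L^(1/2)·(L)^(1/4) = 625.
Solving, L = 625 and K = 625.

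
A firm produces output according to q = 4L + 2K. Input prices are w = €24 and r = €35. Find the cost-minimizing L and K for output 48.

The inputs are perfect substitutes, so the firm uses whichever has the lower cost per unit of output.
Cost per unit of output via L is w/4 = 6; via K it is r/2 = 17.5. L is cheaper.
Producing q = 48 with L alone: L = 12, K = 0.

L* = 12, K* = 0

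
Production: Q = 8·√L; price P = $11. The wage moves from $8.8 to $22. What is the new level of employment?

L* = 4

From P·MP_L = w with MP_L = 4·L^(-1/2), the labor demand is L(w) = (44/w)^(2).
At w = 8.8: L = 25. At w = 22: L = 4.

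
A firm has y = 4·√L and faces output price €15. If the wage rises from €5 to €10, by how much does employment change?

From P·MP_L = w with MP_L = 2·L^(-1/2), the labor demand is L(w) = (30/w)^(2).
At w = 5: L = 36. At w = 10: L = 9.
ΔL = 9 − 36 = -27.

ΔL = -27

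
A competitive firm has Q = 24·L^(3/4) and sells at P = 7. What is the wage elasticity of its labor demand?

MP_L = (3/4)·24·L^(-1/4), so P·MP_L = w gives 126·L^(-1/4) = w.
Solving, L(w) = (126/w)^(4). This is a constant-elasticity form: L ∝ w^(−4), so ε = −4.

ε = -4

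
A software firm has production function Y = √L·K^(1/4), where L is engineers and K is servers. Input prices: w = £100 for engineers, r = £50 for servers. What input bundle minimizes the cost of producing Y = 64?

L* = 256, K* = 256

Cost minimization requires the marginal rate of technical substitution to equal the input-price ratio: MP_L/MP_K = w/r.
Here MP_L/MP_K = (1/2)·(K/L)/(1/4) = 2·(K/L). Setting this equal to 100/50 = 2 gives K = L.
Substituting into Y = 64: L^(1/2)·(L)^(1/4) = 64.
Solving, L = 256 and K = 256.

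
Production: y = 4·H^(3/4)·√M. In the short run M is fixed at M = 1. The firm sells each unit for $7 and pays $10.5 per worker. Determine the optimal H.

H* = 16

With M = 1, MP_H = (3/4)·4·H^(-1/4)·1^(1/2) = 3·H^(-1/4).
Profit maximization for a price taker requires P·MP_H = w: 7·3·H^(-1/4) = 10.5.
So H^(-1/4) = 0.5, which gives H = 16.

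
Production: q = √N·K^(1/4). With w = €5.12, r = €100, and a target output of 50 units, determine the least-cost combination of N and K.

Cost minimization requires the marginal rate of technical substitution to equal the input-price ratio: MP_N/MP_K = w/r.
Here MP_N/MP_K = (1/2)·(K/N)/(1/4) = 2·(K/N). Setting this equal to 5.12/100 = 0.0512 gives K = 0.0256N.
Substituting into q = 50: N^(1/2)·(0.0256N)^(1/4) = 50.
Solving, N = 625 and K = 16.

N* = 625, K* = 16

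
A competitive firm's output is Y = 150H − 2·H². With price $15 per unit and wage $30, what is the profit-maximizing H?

H* = 37

The marginal product of H is MP_H = 150 − 4H.
A price-taking firm hires until the value of the marginal product equals the wage: P·MP_H = w, so 15·(150 − 4H) = 30.
Then 150 − 4H = 2, giving H = 37.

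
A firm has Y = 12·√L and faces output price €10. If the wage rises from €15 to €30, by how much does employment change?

ΔL = -12

From P·MP_L = w with MP_L = 6·L^(-1/2), the labor demand is L(w) = (60/w)^(2).
At w = 15: L = 16. At w = 30: L = 4.
ΔL = 4 − 16 = -12.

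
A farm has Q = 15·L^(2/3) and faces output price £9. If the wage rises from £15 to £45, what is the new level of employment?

L* = 8

From P·MP_L = w with MP_L = 10·L^(-1/3), the labor demand is L(w) = (90/w)^(3).
At w = 15: L = 216. At w = 45: L = 8.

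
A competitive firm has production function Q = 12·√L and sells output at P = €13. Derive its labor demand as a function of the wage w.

L(w) = 6084/w²

MP_L = (1/2)·12·L^(-1/2) = 6·L^(-1/2).
Setting P·MP_L = w: 78·L^(-1/2) = w.
Solving for L: L^(-1/2) = w/78, so L = (78/w)^(2).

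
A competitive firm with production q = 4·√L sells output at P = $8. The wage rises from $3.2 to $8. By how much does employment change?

From P·MP_L = w with MP_L = 2·L^(-1/2), the labor demand is L(w) = (16/w)^(2).
At w = 3.2: L = 25. At w = 8: L = 4.
ΔL = 4 − 25 = -21.

ΔL = -21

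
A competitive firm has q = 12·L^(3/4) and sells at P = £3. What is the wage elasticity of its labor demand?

ε = -4

MP_L = (3/4)·12·L^(-1/4), so P·MP_L = w gives 27·L^(-1/4) = w.
Solving, L(w) = (27/w)^(4). This is a constant-elasticity form: L ∝ w^(−4), so ε = −4.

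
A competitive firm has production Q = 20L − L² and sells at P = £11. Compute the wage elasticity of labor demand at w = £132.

ε = -1.5

From P·MP_L = w with MP_L = 20 − 2L, labor demand is L(w) = (20 − w/11)/2.
dL/dw = −1/(22) = -1/22.
At w = 132, L = 4, so ε = (dL/dw)·(w/L) = (-1/22)·(132/4) = -1.5.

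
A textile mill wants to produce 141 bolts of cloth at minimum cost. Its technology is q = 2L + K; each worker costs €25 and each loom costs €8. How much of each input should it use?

The inputs are perfect substitutes, so the firm uses whichever has the lower cost per unit of output.
Cost per unit of output via L is 12.5; via K it is 8. K is cheaper.
Producing q = 141 with K alone: L = 0, K = 141.

L* = 0, K* = 141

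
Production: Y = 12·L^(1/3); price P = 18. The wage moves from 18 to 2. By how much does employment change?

ΔL = 208

From P·MP_L = w with MP_L = 4·L^(-2/3), the labor demand is L(w) = (72/w)^(3/2).
At w = 18: L = 8. At w = 2: L = 216.
ΔL = 216 − 8 = 208.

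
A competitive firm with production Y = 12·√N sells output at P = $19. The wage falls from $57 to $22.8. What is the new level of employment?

N* = 25

From P·MP_N = w with MP_N = 6·N^(-1/2), the labor demand is N(w) = (114/w)^(2).
At w = 57: N = 4. At w = 22.8: N = 25.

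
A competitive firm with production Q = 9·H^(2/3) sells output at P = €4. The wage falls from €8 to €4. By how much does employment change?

From P·MP_H = w with MP_H = 6·H^(-1/3), the labor demand is H(w) = (24/w)^(3).
At w = 8: H = 27. At w = 4: H = 216.
ΔH = 216 − 27 = 189.

ΔH = 189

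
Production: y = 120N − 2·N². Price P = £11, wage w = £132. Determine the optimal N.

N* = 27

The marginal product of N is MP_N = 120 − 4N.
A price-taking firm hires until the value of the marginal product equals the wage: P·MP_N = w, so 11·(120 − 4N) = 132.
Then 120 − 4N = 12, giving N = 27.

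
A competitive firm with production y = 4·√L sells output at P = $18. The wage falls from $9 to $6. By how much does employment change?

From P·MP_L = w with MP_L = 2·L^(-1/2), the labor demand is L(w) = (36/w)^(2).
At w = 9: L = 16. At w = 6: L = 36.
ΔL = 36 − 16 = 20.

ΔL = 20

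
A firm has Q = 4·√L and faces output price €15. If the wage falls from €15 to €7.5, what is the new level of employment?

L* = 16

From P·MP_L = w with MP_L = 2·L^(-1/2), the labor demand is L(w) = (30/w)^(2).
At w = 15: L = 4. At w = 7.5: L = 16.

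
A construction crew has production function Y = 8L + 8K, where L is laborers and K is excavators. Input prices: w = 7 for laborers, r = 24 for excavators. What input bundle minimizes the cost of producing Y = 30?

The inputs are perfect substitutes, so the firm uses whichever has the lower cost per unit of output.
Cost per unit of output via L is w/8 = 0.875; via K it is r/8 = 3. L is cheaper.
Producing Y = 30 with L alone: L = 3.75, K = 0.

L* = 3.75, K* = 0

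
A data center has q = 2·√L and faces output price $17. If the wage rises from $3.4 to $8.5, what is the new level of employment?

From P·MP_L = w with MP_L = L^(-1/2), the labor demand is L(w) = (17/w)^(2).
At w = 3.4: L = 25. At w = 8.5: L = 4.

L* = 4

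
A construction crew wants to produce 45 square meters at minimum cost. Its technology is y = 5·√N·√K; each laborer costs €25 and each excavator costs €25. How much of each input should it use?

N* = 9, K* = 9

Cost minimization requires the marginal rate of technical substitution to equal the input-price ratio: MP_N/MP_K = w/r.
Here MP_N/MP_K = (1/2)·(K/N)/(1/2) = (K/N). Setting this equal to 25/25 = 1 gives K = N.
Substituting into y = 45: 5·N^(1/2)·(N)^(1/2) = 45.
Solving, N = 9 and K = 9.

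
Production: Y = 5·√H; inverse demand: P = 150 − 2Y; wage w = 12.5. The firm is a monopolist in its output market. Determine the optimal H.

H* = 36

Marginal revenue from the inverse demand is MR = 150 − 4Y.
The marginal product is MP_H = 2.5·H^(-1/2).
A monopolist hires until marginal revenue product equals the wage: MR·MP_H = w.
At H, Y = 5·√H. Substituting and solving: (150 − 20·√H)·2.5·H^(-1/2) = 12.5 gives H = 36.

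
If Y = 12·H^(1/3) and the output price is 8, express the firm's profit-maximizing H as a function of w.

H(w) = (32/w)^(3/2)

MP_H = (1/3)·12·H^(-2/3) = 4·H^(-2/3).
Setting P·MP_H = w: 32·H^(-2/3) = w.
Solving for H: H^(-2/3) = w/32, so H = (32/w)^(3/2).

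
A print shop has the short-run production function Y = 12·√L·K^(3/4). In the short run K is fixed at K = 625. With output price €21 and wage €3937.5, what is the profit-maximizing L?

L* = 16

With K = 625, MP_L = (1/2)·12·L^(-1/2)·625^(3/4) = 750·L^(-1/2).
Profit maximization for a price taker requires P·MP_L = w: 21·750·L^(-1/2) = 3937.5.
So L^(-1/2) = 0.25, which gives L = 16.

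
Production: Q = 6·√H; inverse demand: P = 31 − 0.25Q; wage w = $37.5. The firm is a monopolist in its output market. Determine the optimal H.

H* = 4

Marginal revenue from the inverse demand is MR = 31 − 0.5Q.
The marginal product is MP_H = 3·H^(-1/2).
A monopolist hires until marginal revenue product equals the wage: MR·MP_H = w.
At H, Q = 6·√H. Substituting and solving: (31 − 3·√H)·3·H^(-1/2) = 37.5 gives H = 4.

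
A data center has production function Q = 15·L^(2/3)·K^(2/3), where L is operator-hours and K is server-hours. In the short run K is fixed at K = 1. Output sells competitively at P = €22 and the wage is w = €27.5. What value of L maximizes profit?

With K = 1, MP_L = (2/3)·15·L^(-1/3)·1^(2/3) = 10·L^(-1/3).
Profit maximization for a price taker requires P·MP_L = w: 22·10·L^(-1/3) = 27.5.
So L^(-1/3) = 0.125, which gives L = 512.

L* = 512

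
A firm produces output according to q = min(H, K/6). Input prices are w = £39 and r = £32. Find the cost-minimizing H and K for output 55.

With a fixed-proportions technology, the cost-minimizing bundle uses no slack in either input: H = K/6 = q.
So H = 55 and K = 6·55 = 330.

H* = 55, K* = 330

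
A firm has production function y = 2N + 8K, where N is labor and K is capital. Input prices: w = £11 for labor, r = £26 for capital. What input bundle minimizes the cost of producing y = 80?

N* = 0, K* = 10

The inputs are perfect substitutes, so the firm uses whichever has the lower cost per unit of output.
Cost per unit of output via N is w/2 = 5.5; via K it is r/8 = 3.25. K is cheaper.
Producing y = 80 with K alone: N = 0, K = 10.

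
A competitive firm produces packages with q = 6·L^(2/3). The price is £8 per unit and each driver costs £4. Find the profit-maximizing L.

MP_L = (2/3)·6·L^(-1/3) = 4·L^(-1/3).
Profit maximization for a price taker requires P·MP_L = w: 8·4·L^(-1/3) = 4.
So L^(-1/3) = 0.125, which gives L = 512.

L* = 512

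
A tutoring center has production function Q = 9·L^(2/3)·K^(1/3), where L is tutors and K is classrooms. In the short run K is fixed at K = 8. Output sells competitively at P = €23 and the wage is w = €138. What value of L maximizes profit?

With K = 8, MP_L = (2/3)·9·L^(-1/3)·8^(1/3) = 12·L^(-1/3).
Profit maximization for a price taker requires P·MP_L = w: 23·12·L^(-1/3) = 138.
So L^(-1/3) = 0.5, which gives L = 8.

L* = 8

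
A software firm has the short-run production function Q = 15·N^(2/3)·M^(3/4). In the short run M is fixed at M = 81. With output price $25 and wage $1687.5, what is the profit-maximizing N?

With M = 81, MP_N = (2/3)·15·N^(-1/3)·81^(3/4) = 270·N^(-1/3).
Profit maximization for a price taker requires P·MP_N = w: 25·270·N^(-1/3) = 1687.5.
So N^(-1/3) = 0.25, which gives N = 64.

N* = 64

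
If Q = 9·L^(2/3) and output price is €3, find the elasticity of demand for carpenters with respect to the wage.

MP_L = (2/3)·9·L^(-1/3), so P·MP_L = w gives 18·L^(-1/3) = w.
Solving, L(w) = (18/w)^(3). This is a constant-elasticity form: L ∝ w^(−3), so ε = −3.

ε = -3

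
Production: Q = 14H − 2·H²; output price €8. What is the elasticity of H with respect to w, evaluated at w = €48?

From P·MP_H = w with MP_H = 14 − 4H, labor demand is H(w) = (14 − w/8)/4.
dH/dw = −1/(32) = -0.03125.
At w = 48, H = 2, so ε = (dH/dw)·(w/H) = (-0.03125)·(48/2) = -0.75.

ε = -0.75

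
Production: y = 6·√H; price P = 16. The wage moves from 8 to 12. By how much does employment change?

From P·MP_H = w with MP_H = 3·H^(-1/2), the labor demand is H(w) = (48/w)^(2).
At w = 8: H = 36. At w = 12: H = 16.
ΔH = 16 − 36 = -20.

ΔH = -20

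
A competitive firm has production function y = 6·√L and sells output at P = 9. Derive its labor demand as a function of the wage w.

MP_L = (1/2)·6·L^(-1/2) = 3·L^(-1/2).
Setting P·MP_L = w: 27·L^(-1/2) = w.
Solving for L: L^(-1/2) = w/27, so L = (27/w)^(2).

L(w) = 729/w²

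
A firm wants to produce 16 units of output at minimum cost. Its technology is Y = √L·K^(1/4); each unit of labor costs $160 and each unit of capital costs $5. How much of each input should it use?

Cost minimization requires the marginal rate of technical substitution to equal the input-price ratio: MP_L/MP_K = w/r.
Here MP_L/MP_K = (1/2)·(K/L)/(1/4) = 2·(K/L). Setting this equal to 160/5 = 32 gives K = 16L.
Substituting into Y = 16: L^(1/2)·(16L)^(1/4) = 16.
Solving, L = 16 and K = 256.

L* = 16, K* = 256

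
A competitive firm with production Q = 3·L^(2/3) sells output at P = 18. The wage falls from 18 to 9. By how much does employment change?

From P·MP_L = w with MP_L = 2·L^(-1/3), the labor demand is L(w) = (36/w)^(3).
At w = 18: L = 8. At w = 9: L = 64.
ΔL = 64 − 8 = 56.

ΔL = 56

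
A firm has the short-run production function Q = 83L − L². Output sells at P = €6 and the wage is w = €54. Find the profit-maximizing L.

The marginal product of L is MP_L = 83 − 2L.
A price-taking firm hires until the value of the marginal product equals the wage: P·MP_L = w, so 6·(83 − 2L) = 54.
Then 83 − 2L = 9, giving L = 37.

L* = 37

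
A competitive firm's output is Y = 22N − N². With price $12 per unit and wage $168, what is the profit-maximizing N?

N* = 4

The marginal product of N is MP_N = 22 − 2N.
A price-taking firm hires until the value of the marginal product equals the wage: P·MP_N = w, so 12·(22 − 2N) = 168.
Then 22 − 2N = 14, giving N = 4.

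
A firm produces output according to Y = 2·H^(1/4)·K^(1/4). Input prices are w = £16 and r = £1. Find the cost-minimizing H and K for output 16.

Cost minimization requires the marginal rate of technical substitution to equal the input-price ratio: MP_H/MP_K = w/r.
Here MP_H/MP_K = (1/4)·(K/H)/(1/4) = (K/H). Setting this equal to 16/1 = 16 gives K = 16H.
Substituting into Y = 16: 2·H^(1/4)·(16H)^(1/4) = 16.
Solving, H = 16 and K = 256.

H* = 16, K* = 256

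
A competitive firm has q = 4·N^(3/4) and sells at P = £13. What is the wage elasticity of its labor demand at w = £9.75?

ε = -4

MP_N = (3/4)·4·N^(-1/4), so P·MP_N = w gives 39·N^(-1/4) = w.
Solving, N(w) = (39/w)^(4). This is a constant-elasticity form: N ∝ w^(−4), so ε = −4.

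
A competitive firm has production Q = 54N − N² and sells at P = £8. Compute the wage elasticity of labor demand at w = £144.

From P·MP_N = w with MP_N = 54 − 2N, labor demand is N(w) = (54 − w/8)/2.
dN/dw = −1/(16) = -0.0625.
At w = 144, N = 18, so ε = (dN/dw)·(w/N) = (-0.0625)·(144/18) = -0.5.

ε = -0.5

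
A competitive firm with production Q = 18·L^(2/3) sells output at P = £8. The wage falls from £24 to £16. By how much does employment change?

From P·MP_L = w with MP_L = 12·L^(-1/3), the labor demand is L(w) = (96/w)^(3).
At w = 24: L = 64. At w = 16: L = 216.
ΔL = 216 − 64 = 152.

ΔL = 152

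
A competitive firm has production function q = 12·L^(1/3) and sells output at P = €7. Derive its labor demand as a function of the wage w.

L(w) = (28/w)^(3/2)

MP_L = (1/3)·12·L^(-2/3) = 4·L^(-2/3).
Setting P·MP_L = w: 28·L^(-2/3) = w.
Solving for L: L^(-2/3) = w/28, so L = (28/w)^(3/2).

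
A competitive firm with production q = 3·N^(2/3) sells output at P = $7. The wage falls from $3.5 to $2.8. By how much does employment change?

ΔN = 61

From P·MP_N = w with MP_N = 2·N^(-1/3), the labor demand is N(w) = (14/w)^(3).
At w = 3.5: N = 64. At w = 2.8: N = 125.
ΔN = 125 − 64 = 61.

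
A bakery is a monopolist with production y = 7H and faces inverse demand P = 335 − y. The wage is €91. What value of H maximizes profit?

Marginal revenue from the inverse demand is MR = 335 − 2y.
The marginal product is MP_H = 7.
A monopolist hires until marginal revenue product equals the wage: MR·MP_H = w.
(335 − 14H)·7 = 91, so H = 23.

H* = 23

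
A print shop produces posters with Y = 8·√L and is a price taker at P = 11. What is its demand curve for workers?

MP_L = (1/2)·8·L^(-1/2) = 4·L^(-1/2).
Setting P·MP_L = w: 44·L^(-1/2) = w.
Solving for L: L^(-1/2) = w/44, so L = (44/w)^(2).

L(w) = 1936/w²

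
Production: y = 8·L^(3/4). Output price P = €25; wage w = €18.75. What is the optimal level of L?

MP_L = (3/4)·8·L^(-1/4) = 6·L^(-1/4).
Profit maximization for a price taker requires P·MP_L = w: 25·6·L^(-1/4) = 18.75.
So L^(-1/4) = 0.125, which gives L = 4096.

L* = 4096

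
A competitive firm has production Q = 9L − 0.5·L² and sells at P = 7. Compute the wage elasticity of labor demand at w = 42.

ε = -2

From P·MP_L = w with MP_L = 9 − L, labor demand is L(w) = 9 − w/7.
dL/dw = −1/(7) = -1/7.
At w = 42, L = 3, so ε = (dL/dw)·(w/L) = (-1/7)·(42/3) = -2.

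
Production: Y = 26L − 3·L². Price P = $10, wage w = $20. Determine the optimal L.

L* = 4

The marginal product of L is MP_L = 26 − 6L.
A price-taking firm hires until the value of the marginal product equals the wage: P·MP_L = w, so 10·(26 − 6L) = 20.
Then 26 − 6L = 2, giving L = 4.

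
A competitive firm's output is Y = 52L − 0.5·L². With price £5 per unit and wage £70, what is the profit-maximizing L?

L* = 38

The marginal product of L is MP_L = 52 − L.
A price-taking firm hires until the value of the marginal product equals the wage: P·MP_L = w, so 5·(52 − L) = 70.
Then 52 − L = 14, giving L = 38.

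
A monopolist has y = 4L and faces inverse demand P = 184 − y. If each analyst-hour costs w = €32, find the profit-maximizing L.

L* = 22

Marginal revenue from the inverse demand is MR = 184 − 2y.
The marginal product is MP_L = 4.
A monopolist hires until marginal revenue product equals the wage: MR·MP_L = w.
(184 − 8L)·4 = 32, so L = 22.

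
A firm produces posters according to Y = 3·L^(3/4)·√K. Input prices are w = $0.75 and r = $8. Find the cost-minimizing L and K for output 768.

L* = 256, K* = 16

Cost minimization requires the marginal rate of technical substitution to equal the input-price ratio: MP_L/MP_K = w/r.
Here MP_L/MP_K = (3/4)·(K/L)/(1/2) = 1.5·(K/L). Setting this equal to 0.75/8 = 0.09375 gives K = 0.0625L.
Substituting into Y = 768: 3·L^(3/4)·(0.0625L)^(1/2) = 768.
Solving, L = 256 and K = 16.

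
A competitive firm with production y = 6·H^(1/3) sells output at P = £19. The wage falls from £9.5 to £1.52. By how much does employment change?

From P·MP_H = w with MP_H = 2·H^(-2/3), the labor demand is H(w) = (38/w)^(3/2).
At w = 9.5: H = 8. At w = 1.52: H = 125.
ΔH = 125 − 8 = 117.

ΔH = 117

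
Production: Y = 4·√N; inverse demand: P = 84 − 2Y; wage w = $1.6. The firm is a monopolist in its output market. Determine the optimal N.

Marginal revenue from the inverse demand is MR = 84 − 4Y.
The marginal product is MP_N = 2·N^(-1/2).
A monopolist hires until marginal revenue product equals the wage: MR·MP_N = w.
At N, Y = 4·√N. Substituting and solving: (84 − 16·√N)·2·N^(-1/2) = 1.6 gives N = 25.

N* = 25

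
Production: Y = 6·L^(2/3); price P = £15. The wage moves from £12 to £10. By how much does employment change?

From P·MP_L = w with MP_L = 4·L^(-1/3), the labor demand is L(w) = (60/w)^(3).
At w = 12: L = 125. At w = 10: L = 216.
ΔL = 216 − 125 = 91.

ΔL = 91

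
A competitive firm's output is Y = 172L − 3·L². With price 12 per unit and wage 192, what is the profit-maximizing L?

The marginal product of L is MP_L = 172 − 6L.
A price-taking firm hires until the value of the marginal product equals the wage: P·MP_L = w, so 12·(172 − 6L) = 192.
Then 172 − 6L = 16, giving L = 26.

L* = 26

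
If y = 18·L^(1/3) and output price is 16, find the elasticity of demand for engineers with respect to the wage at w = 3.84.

MP_L = (1/3)·18·L^(-2/3), so P·MP_L = w gives 96·L^(-2/3) = w.
Solving, L(w) = (96/w)^(3/2). This is a constant-elasticity form: L ∝ w^(−3/2), so ε = −3/2.

ε = -1.5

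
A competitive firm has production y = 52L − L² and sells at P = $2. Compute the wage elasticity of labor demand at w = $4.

From P·MP_L = w with MP_L = 52 − 2L, labor demand is L(w) = (52 − w/2)/2.
dL/dw = −1/(4) = -0.25.
At w = 4, L = 25, so ε = (dL/dw)·(w/L) = (-0.25)·(4/25) = -0.04.

ε = -0.04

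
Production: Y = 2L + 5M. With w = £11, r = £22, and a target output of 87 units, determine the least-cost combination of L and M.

L* = 0, M* = 17.4

The inputs are perfect substitutes, so the firm uses whichever has the lower cost per unit of output.
Cost per unit of output via L is w/2 = 5.5; via M it is r/5 = 4.4. M is cheaper.
Producing Y = 87 with M alone: L = 0, M = 17.4.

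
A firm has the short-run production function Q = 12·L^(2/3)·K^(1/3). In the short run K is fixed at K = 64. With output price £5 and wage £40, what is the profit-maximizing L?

L* = 64

With K = 64, MP_L = (2/3)·12·L^(-1/3)·64^(1/3) = 32·L^(-1/3).
Profit maximization for a price taker requires P·MP_L = w: 5·32·L^(-1/3) = 40.
So L^(-1/3) = 0.25, which gives L = 64.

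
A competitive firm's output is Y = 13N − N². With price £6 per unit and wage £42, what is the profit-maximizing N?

N* = 3

The marginal product of N is MP_N = 13 − 2N.
A price-taking firm hires until the value of the marginal product equals the wage: P·MP_N = w, so 6·(13 − 2N) = 42.
Then 13 − 2N = 7, giving N = 3.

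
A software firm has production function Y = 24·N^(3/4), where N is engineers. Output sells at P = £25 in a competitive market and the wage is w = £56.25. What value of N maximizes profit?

N* = 4096

MP_N = (3/4)·24·N^(-1/4) = 18·N^(-1/4).
Profit maximization for a price taker requires P·MP_N = w: 25·18·N^(-1/4) = 56.25.
So N^(-1/4) = 0.125, which gives N = 4096.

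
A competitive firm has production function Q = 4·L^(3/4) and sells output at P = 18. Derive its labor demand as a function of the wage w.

MP_L = (3/4)·4·L^(-1/4) = 3·L^(-1/4).
Setting P·MP_L = w: 54·L^(-1/4) = w.
Solving for L: L^(-1/4) = w/54, so L = (54/w)^(4).

L(w) = 8503056/w^(4)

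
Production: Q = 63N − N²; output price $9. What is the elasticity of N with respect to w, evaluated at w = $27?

ε = -0.05

From P·MP_N = w with MP_N = 63 − 2N, labor demand is N(w) = (63 − w/9)/2.
dN/dw = −1/(18) = -1/18.
At w = 27, N = 30, so ε = (dN/dw)·(w/N) = (-1/18)·(27/30) = -0.05.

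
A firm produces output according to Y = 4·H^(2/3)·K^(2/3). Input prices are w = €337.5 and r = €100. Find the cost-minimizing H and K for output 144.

Cost minimization requires the marginal rate of technical substitution to equal the input-price ratio: MP_H/MP_K = w/r.
Here MP_H/MP_K = (2/3)·(K/H)/(2/3) = (K/H). Setting this equal to 337.5/100 = 3.375 gives K = 3.375H.
Substituting into Y = 144: 4·H^(2/3)·(3.375H)^(2/3) = 144.
Solving, H = 8 and K = 27.

H* = 8, K* = 27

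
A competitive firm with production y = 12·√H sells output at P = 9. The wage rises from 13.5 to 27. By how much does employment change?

ΔH = -12

From P·MP_H = w with MP_H = 6·H^(-1/2), the labor demand is H(w) = (54/w)^(2).
At w = 13.5: H = 16. At w = 27: H = 4.
ΔH = 4 − 16 = -12.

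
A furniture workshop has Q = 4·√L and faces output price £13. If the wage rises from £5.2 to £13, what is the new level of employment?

From P·MP_L = w with MP_L = 2·L^(-1/2), the labor demand is L(w) = (26/w)^(2).
At w = 5.2: L = 25. At w = 13: L = 4.

L* = 4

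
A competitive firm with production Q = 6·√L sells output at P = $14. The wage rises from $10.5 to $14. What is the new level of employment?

L* = 9

From P·MP_L = w with MP_L = 3·L^(-1/2), the labor demand is L(w) = (42/w)^(2).
At w = 10.5: L = 16. At w = 14: L = 9.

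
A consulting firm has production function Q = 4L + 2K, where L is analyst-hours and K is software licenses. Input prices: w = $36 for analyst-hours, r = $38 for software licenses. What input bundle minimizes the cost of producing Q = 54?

L* = 13.5, K* = 0

The inputs are perfect substitutes, so the firm uses whichever has the lower cost per unit of output.
Cost per unit of output via L is w/4 = 9; via K it is r/2 = 19. L is cheaper.
Producing Q = 54 with L alone: L = 13.5, K = 0.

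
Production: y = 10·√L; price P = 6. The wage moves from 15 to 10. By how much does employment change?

ΔL = 5

From P·MP_L = w with MP_L = 5·L^(-1/2), the labor demand is L(w) = (30/w)^(2).
At w = 15: L = 4. At w = 10: L = 9.
ΔL = 9 − 4 = 5.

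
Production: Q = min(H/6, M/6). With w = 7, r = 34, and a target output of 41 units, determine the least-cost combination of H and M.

With a fixed-proportions technology, the cost-minimizing bundle uses no slack in either input: H/6 = M/6 = Q.
So H = 6·41 = 246 and M = 6·41 = 246.

H* = 246, M* = 246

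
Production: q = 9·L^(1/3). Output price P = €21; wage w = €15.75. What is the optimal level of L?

L* = 8

MP_L = (1/3)·9·L^(-2/3) = 3·L^(-2/3).
Profit maximization for a price taker requires P·MP_L = w: 21·3·L^(-2/3) = 15.75.
So L^(-2/3) = 0.25, which gives L = 8.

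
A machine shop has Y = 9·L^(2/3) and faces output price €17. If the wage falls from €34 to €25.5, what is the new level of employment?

L* = 64

From P·MP_L = w with MP_L = 6·L^(-1/3), the labor demand is L(w) = (102/w)^(3).
At w = 34: L = 27. At w = 25.5: L = 64.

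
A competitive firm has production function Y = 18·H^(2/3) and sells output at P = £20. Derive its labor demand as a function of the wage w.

H(w) = (240/w)^(3)

MP_H = (2/3)·18·H^(-1/3) = 12·H^(-1/3).
Setting P·MP_H = w: 240·H^(-1/3) = w.
Solving for H: H^(-1/3) = w/240, so H = (240/w)^(3).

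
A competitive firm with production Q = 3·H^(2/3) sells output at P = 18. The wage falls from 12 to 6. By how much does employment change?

From P·MP_H = w with MP_H = 2·H^(-1/3), the labor demand is H(w) = (36/w)^(3).
At w = 12: H = 27. At w = 6: H = 216.
ΔH = 216 − 27 = 189.

ΔH = 189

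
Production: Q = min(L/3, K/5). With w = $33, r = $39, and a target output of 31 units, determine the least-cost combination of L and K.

L* = 93, K* = 155

With a fixed-proportions technology, the cost-minimizing bundle uses no slack in either input: L/3 = K/5 = Q.
So L = 3·31 = 93 and K = 5·31 = 155.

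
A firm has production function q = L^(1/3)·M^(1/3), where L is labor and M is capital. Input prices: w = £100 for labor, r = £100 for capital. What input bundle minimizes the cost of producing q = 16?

L* = 64, M* = 64

Cost minimization requires the marginal rate of technical substitution to equal the input-price ratio: MP_L/MP_M = w/r.
Here MP_L/MP_M = (1/3)·(M/L)/(1/3) = (M/L). Setting this equal to 100/100 = 1 gives M = L.
Substituting into q = 16: L^(1/3)·(L)^(1/3) = 16.
Solving, L = 64 and M = 64.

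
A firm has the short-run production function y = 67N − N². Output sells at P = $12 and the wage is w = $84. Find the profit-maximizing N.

N* = 30

The marginal product of N is MP_N = 67 − 2N.
A price-taking firm hires until the value of the marginal product equals the wage: P·MP_N = w, so 12·(67 − 2N) = 84.
Then 67 − 2N = 7, giving N = 30.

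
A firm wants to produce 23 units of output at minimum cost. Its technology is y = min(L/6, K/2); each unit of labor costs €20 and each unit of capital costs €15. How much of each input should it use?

With a fixed-proportions technology, the cost-minimizing bundle uses no slack in either input: L/6 = K/2 = y.
So L = 6·23 = 138 and K = 2·23 = 46.

L* = 138, K* = 46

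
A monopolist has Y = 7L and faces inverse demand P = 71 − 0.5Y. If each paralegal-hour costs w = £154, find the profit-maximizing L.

L* = 7

Marginal revenue from the inverse demand is MR = 71 − Y.
The marginal product is MP_L = 7.
A monopolist hires until marginal revenue product equals the wage: MR·MP_L = w.
(71 − 7L)·7 = 154, so L = 7.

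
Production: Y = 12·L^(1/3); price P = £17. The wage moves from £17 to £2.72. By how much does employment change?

From P·MP_L = w with MP_L = 4·L^(-2/3), the labor demand is L(w) = (68/w)^(3/2).
At w = 17: L = 8. At w = 2.72: L = 125.
ΔL = 125 − 8 = 117.

ΔL = 117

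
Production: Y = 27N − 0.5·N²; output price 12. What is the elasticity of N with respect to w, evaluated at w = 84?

From P·MP_N = w with MP_N = 27 − N, labor demand is N(w) = 27 − w/12.
dN/dw = −1/(12) = -1/12.
At w = 84, N = 20, so ε = (dN/dw)·(w/N) = (-1/12)·(84/20) = -0.35.

ε = -0.35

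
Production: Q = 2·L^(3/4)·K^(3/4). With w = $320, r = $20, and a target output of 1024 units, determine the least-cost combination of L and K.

Cost minimization requires the marginal rate of technical substitution to equal the input-price ratio: MP_L/MP_K = w/r.
Here MP_L/MP_K = (3/4)·(K/L)/(3/4) = (K/L). Setting this equal to 320/20 = 16 gives K = 16L.
Substituting into Q = 1024: 2·L^(3/4)·(16L)^(3/4) = 1024.
Solving, L = 16 and K = 256.

L* = 16, K* = 256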